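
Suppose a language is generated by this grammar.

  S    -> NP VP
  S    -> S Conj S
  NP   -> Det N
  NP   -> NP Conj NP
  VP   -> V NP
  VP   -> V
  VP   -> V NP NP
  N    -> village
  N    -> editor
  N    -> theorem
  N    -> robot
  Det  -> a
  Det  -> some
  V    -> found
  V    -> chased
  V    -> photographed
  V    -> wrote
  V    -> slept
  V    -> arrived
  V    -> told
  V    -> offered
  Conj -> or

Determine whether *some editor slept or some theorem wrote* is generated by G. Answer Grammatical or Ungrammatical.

S
  S
    NP
      Det: some
      N: editor
    VP
      V: slept
  Conj: or
  S
    NP
      Det: some
      N: theorem
    VP
      V: wrote
The bracketing above is licensed at every node by one of the given productions, with S at the root.

Grammatical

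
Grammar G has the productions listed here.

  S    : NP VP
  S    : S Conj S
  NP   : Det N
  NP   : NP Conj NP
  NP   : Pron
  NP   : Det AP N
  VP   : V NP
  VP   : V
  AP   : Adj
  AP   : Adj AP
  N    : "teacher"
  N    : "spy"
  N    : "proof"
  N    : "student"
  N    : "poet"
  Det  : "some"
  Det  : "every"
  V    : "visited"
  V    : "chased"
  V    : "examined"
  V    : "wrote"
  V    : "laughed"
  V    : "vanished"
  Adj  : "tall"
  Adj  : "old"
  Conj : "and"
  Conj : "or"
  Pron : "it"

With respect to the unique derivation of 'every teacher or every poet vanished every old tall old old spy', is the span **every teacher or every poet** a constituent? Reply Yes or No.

[S [NP [NP [Det every] [N teacher]] [Conj or] [NP [Det every] [N poet]]] [VP [V vanished] [NP [Det every] [AP [Adj old] [AP [Adj tall] [AP [Adj old] [AP [Adj old]]]]] [N spy]]]]
The words 'every teacher or every poet' are exhaustively dominated by a single NP node (built by NP → NP Conj NP), so they form a constituent.

Yes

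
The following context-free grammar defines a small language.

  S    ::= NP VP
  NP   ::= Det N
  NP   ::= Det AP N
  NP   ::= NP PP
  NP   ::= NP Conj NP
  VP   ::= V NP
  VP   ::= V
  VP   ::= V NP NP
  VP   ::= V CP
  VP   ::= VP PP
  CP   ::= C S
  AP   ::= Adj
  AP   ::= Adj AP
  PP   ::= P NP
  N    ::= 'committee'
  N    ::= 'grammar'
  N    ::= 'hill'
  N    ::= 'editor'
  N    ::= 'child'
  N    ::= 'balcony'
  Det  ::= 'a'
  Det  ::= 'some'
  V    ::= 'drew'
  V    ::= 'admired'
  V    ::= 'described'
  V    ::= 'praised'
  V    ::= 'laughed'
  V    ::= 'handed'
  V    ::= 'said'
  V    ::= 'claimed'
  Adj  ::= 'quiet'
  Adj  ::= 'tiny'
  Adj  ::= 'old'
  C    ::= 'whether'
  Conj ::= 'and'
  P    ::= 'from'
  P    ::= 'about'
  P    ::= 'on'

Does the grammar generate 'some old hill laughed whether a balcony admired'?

[S [NP [Det some] [AP [Adj old]] [N hill]] [VP [V laughed] [CP [C whether] [S [NP [Det a] [N balcony]] [VP [V admired]]]]]]
Each bracket corresponds to one application of a listed rule, so the string is derivable from S.

Grammatical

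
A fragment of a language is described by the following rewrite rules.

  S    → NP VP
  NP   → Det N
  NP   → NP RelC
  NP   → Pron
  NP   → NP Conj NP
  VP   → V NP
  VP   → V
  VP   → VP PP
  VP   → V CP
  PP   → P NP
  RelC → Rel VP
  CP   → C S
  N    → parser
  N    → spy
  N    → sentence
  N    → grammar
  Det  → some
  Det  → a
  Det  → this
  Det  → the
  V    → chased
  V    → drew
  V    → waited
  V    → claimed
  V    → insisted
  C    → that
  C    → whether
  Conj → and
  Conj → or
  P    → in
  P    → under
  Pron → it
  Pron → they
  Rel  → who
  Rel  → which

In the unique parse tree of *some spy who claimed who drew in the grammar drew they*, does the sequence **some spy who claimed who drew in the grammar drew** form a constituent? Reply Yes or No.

No

[S [NP [NP [NP [Det some] [N spy]] [RelC [Rel who] [VP [V claimed]]]] [RelC [Rel who] [VP [VP [V drew]] [PP [P in] [NP [Det the] [N grammar]]]]]] [VP [V drew] [NP [Pron they]]]]
The smallest constituent containing 'some spy who claimed who drew in the grammar drew' is the S spanning 'some spy who claimed who drew in the grammar drew they'; no single node in the tree dominates exactly the given words.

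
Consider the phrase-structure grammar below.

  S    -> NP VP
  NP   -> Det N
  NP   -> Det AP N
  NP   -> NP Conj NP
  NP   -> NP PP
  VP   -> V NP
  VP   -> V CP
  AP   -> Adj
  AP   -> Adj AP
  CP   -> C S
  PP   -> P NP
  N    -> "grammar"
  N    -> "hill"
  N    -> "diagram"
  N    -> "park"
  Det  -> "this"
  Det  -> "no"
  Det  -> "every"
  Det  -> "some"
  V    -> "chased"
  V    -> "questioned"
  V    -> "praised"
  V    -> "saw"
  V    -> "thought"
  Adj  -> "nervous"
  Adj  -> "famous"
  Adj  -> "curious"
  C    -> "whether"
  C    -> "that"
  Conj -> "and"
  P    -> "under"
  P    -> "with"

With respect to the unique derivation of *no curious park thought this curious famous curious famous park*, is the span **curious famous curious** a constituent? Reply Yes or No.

[S [NP [Det no] [AP [Adj curious]] [N park]] [VP [V thought] [NP [Det this] [AP [Adj curious] [AP [Adj famous] [AP [Adj curious] [AP [Adj famous]]]]] [N park]]]]
The smallest constituent containing 'curious famous curious' is the AP spanning 'curious famous curious famous'; no single node in the tree dominates exactly the given words.

No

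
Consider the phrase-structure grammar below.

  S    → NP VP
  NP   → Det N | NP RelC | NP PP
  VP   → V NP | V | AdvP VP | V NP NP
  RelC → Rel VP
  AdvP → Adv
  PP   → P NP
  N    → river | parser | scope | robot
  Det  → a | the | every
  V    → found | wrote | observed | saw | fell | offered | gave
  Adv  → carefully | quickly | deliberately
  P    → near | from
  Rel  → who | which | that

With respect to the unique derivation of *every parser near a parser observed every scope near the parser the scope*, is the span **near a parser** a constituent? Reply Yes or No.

[S [NP [NP [Det every] [N parser]] [PP [P near] [NP [Det a] [N parser]]]] [VP [V observed] [NP [NP [Det every] [N scope]] [PP [P near] [NP [Det the] [N parser]]]] [NP [Det the] [N scope]]]]
The words 'near a parser' are exhaustively dominated by a single PP node (built by PP → P NP), so they form a constituent.

Yes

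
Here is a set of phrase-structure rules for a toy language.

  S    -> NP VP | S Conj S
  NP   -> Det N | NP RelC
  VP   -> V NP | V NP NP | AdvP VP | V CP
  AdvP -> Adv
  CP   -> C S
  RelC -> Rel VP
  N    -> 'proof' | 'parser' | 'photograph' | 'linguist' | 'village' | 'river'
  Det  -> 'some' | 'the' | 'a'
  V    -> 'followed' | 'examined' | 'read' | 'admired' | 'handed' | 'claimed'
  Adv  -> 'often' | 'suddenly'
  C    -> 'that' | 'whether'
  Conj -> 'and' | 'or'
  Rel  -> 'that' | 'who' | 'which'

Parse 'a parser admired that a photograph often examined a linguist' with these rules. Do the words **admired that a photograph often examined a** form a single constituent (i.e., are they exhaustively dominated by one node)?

No

[S [NP [Det a] [N parser]] [VP [V admired] [CP [C that] [S [NP [Det a] [N photograph]] [VP [AdvP [Adv often]] [VP [V examined] [NP [Det a] [N linguist]]]]]]]]
The smallest constituent containing 'admired that a photograph often examined a' is the VP spanning 'admired that a photograph often examined a linguist'; no single node in the tree dominates exactly the given words.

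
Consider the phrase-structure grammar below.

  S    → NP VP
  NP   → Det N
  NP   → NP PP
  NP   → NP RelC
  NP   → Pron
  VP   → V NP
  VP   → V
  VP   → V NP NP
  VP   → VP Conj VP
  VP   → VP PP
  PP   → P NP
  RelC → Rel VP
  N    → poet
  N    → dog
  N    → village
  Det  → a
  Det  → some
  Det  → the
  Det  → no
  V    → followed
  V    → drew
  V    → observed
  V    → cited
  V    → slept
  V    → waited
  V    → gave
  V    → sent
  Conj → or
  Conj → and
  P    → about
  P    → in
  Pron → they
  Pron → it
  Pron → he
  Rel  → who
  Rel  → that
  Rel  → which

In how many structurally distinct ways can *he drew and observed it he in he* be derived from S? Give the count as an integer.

3

Two of the 3 distinct bracketings:
[S [NP [Pron he]] [VP [VP [V drew]] [Conj and] [VP [V observed] [NP [Pron it]] [NP [NP [Pron he]] [PP [P in] [NP [Pron he]]]]]]]
[S [NP [Pron he]] [VP [VP [V drew]] [Conj and] [VP [VP [V observed] [NP [Pron it]] [NP [Pron he]]] [PP [P in] [NP [Pron he]]]]]]
The difference turns on whether NP → NP PP is used at the relevant span, versus an alternative expansion of NP.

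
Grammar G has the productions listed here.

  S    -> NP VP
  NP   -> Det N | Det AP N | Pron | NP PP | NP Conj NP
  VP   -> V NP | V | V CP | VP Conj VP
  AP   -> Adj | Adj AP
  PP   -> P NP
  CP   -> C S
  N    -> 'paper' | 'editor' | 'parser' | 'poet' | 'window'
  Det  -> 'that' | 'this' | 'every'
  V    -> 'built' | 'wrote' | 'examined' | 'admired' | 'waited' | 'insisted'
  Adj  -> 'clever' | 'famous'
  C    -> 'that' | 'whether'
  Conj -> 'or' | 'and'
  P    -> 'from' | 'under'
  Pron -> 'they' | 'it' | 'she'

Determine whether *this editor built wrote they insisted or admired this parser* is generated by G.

Ungrammatical

A V word can never sit immediately before a V word in any string this grammar generates, so the substring 'built wrote' rules out a derivation.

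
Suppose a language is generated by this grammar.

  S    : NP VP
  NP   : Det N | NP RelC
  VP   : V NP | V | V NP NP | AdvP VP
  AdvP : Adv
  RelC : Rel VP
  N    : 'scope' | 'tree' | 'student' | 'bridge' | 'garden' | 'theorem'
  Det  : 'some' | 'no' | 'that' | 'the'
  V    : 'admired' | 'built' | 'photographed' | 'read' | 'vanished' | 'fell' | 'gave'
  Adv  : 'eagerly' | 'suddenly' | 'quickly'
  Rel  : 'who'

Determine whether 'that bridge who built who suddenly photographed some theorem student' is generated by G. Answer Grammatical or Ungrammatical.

Ungrammatical

An N word can never sit immediately before an N word in any string this grammar generates, so the substring 'theorem student' rules out a derivation.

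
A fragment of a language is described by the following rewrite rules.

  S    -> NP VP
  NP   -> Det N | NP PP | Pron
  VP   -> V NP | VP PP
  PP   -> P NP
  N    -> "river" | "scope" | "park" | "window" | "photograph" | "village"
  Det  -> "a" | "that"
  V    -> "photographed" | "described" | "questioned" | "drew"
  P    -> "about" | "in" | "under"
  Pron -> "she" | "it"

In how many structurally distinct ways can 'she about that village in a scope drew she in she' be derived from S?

4

Two of the 4 distinct bracketings:
[S [NP [NP [Pron she]] [PP [P about] [NP [NP [Det that] [N village]] [PP [P in] [NP [Det a] [N scope]]]]]] [VP [V drew] [NP [NP [Pron she]] [PP [P in] [NP [Pron she]]]]]]
[S [NP [NP [Pron she]] [PP [P about] [NP [NP [Det that] [N village]] [PP [P in] [NP [Det a] [N scope]]]]]] [VP [VP [V drew] [NP [Pron she]]] [PP [P in] [NP [Pron she]]]]]
The difference turns on whether VP → VP PP is used at the relevant span, versus an alternative expansion of VP.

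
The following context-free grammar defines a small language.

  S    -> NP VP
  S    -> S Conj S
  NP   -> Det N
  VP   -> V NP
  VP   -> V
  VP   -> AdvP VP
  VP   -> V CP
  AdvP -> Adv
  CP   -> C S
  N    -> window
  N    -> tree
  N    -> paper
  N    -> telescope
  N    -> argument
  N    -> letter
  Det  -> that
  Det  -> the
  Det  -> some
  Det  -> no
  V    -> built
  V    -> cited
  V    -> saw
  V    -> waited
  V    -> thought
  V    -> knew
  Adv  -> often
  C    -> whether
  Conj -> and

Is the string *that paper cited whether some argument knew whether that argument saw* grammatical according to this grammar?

Grammatical

S
  NP
    Det: that
    N: paper
  VP
    V: cited
    CP
      C: whether
      S
        NP
          Det: some
          N: argument
        VP
          V: knew
          CP
            C: whether
            S
              NP
                Det: that
                N: argument
              VP
                V: saw
Every word is introduced by a lexical rule and the phrasal rules combine the resulting categories into a single S.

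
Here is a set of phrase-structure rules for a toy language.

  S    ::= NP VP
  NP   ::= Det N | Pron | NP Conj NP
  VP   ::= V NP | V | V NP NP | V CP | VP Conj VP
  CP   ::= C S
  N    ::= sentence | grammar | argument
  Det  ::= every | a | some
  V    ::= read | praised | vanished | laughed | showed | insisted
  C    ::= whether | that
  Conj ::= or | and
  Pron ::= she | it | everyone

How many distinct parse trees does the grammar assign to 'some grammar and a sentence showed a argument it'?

1

[S [NP [NP [Det some] [N grammar]] [Conj and] [NP [Det a] [N sentence]]] [VP [V showed] [NP [Det a] [N argument]] [NP [Pron it]]]]
No rule offers an alternative attachment or grouping for any span, so this is the only derivation.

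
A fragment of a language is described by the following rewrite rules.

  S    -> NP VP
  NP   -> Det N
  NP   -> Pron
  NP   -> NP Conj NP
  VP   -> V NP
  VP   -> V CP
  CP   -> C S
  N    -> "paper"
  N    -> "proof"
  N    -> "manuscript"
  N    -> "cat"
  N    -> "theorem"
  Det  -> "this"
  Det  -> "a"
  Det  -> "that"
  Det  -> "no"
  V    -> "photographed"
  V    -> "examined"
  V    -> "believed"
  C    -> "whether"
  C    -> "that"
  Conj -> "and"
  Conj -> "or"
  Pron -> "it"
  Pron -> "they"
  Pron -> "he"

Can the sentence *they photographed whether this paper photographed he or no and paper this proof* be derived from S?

Ungrammatical

A Det word can never sit immediately before a Conj word in any string this grammar generates, so the substring 'no and' rules out a derivation.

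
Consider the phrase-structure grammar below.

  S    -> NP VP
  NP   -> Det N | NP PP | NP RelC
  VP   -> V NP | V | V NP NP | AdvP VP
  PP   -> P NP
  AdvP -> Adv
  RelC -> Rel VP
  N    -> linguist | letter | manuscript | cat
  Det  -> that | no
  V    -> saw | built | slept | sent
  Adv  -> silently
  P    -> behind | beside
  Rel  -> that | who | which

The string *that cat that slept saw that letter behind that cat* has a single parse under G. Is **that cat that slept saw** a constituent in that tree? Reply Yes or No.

No

[S [NP [NP [Det that] [N cat]] [RelC [Rel that] [VP [V slept]]]] [VP [V saw] [NP [NP [Det that] [N letter]] [PP [P behind] [NP [Det that] [N cat]]]]]]
The smallest constituent containing 'that cat that slept saw' is the S spanning 'that cat that slept saw that letter behind that cat'; no single node in the tree dominates exactly the given words.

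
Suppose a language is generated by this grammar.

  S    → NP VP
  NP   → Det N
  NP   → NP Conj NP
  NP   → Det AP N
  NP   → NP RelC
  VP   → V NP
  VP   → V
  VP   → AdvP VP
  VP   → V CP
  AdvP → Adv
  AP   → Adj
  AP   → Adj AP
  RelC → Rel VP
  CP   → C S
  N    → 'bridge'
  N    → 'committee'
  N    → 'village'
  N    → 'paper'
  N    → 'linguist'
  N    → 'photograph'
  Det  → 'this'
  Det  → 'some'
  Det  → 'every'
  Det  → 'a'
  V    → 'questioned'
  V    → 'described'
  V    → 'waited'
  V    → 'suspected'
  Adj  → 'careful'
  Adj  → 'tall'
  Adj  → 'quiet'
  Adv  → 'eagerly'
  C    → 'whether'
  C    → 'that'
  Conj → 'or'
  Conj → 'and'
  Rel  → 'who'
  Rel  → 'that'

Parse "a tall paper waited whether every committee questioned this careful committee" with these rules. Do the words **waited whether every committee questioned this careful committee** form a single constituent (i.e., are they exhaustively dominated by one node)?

[S [NP [Det a] [AP [Adj tall]] [N paper]] [VP [V waited] [CP [C whether] [S [NP [Det every] [N committee]] [VP [V questioned] [NP [Det this] [AP [Adj careful]] [N committee]]]]]]]
The words 'waited whether every committee questioned this careful committee' are exhaustively dominated by a single VP node (built by VP → V CP), so they form a constituent.

Yes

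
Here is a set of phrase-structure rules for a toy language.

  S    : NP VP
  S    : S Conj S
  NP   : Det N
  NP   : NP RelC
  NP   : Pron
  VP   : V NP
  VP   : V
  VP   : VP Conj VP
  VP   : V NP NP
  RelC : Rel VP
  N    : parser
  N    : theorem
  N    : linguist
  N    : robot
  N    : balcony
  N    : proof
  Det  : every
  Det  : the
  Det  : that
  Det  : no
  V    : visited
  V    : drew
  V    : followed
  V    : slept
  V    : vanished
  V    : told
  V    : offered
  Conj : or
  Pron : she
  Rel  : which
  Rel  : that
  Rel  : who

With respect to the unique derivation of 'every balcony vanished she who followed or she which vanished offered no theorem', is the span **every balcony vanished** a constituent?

No

[S [S [NP [Det every] [N balcony]] [VP [V vanished] [NP [NP [Pron she]] [RelC [Rel who] [VP [V followed]]]]]] [Conj or] [S [NP [NP [Pron she]] [RelC [Rel which] [VP [V vanished]]]] [VP [V offered] [NP [Det no] [N theorem]]]]]
The smallest constituent containing 'every balcony vanished' is the S spanning 'every balcony vanished she who followed'; no single node in the tree dominates exactly the given words.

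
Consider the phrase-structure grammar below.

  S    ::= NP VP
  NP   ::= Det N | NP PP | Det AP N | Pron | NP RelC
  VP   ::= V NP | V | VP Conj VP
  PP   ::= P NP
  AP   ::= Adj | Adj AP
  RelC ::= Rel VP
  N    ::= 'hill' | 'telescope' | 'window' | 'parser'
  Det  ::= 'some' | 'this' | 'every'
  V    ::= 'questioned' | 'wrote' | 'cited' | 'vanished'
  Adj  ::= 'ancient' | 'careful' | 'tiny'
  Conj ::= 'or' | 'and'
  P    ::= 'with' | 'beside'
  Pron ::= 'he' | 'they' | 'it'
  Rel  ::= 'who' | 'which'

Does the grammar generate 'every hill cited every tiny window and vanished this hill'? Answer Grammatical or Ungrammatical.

S
  NP
    Det: every
    N: hill
  VP
    VP
      V: cited
      NP
        Det: every
        AP
          Adj: tiny
        N: window
    Conj: and
    VP
      V: vanished
      NP
        Det: this
        N: hill
The bracketing above is licensed at every node by one of the given productions, with S at the root.

Grammatical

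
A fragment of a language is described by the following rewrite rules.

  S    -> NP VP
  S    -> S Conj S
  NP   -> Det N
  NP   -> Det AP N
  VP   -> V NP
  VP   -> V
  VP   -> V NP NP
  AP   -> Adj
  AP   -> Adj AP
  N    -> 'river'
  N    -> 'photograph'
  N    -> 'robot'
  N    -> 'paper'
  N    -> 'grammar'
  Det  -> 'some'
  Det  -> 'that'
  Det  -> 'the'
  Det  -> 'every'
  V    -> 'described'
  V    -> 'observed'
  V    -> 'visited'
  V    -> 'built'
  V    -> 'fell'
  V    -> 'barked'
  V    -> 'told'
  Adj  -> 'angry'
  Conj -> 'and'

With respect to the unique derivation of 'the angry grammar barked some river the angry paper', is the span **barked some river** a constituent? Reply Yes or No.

No

[S [NP [Det the] [AP [Adj angry]] [N grammar]] [VP [V barked] [NP [Det some] [N river]] [NP [Det the] [AP [Adj angry]] [N paper]]]]
The smallest constituent containing 'barked some river' is the VP spanning 'barked some river the angry paper'; no single node in the tree dominates exactly the given words.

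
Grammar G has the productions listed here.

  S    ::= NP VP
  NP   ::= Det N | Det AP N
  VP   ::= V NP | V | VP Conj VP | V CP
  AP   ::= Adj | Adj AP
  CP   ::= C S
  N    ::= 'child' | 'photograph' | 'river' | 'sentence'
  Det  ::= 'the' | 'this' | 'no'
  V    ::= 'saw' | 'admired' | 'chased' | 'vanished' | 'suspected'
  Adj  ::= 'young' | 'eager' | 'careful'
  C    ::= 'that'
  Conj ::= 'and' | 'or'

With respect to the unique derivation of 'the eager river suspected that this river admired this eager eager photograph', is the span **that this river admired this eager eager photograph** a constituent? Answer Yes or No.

[S [NP [Det the] [AP [Adj eager]] [N river]] [VP [V suspected] [CP [C that] [S [NP [Det this] [N river]] [VP [V admired] [NP [Det this] [AP [Adj eager] [AP [Adj eager]]] [N photograph]]]]]]]
The words 'that this river admired this eager eager photograph' are exhaustively dominated by a single CP node (built by CP → C S), so they form a constituent.

Yes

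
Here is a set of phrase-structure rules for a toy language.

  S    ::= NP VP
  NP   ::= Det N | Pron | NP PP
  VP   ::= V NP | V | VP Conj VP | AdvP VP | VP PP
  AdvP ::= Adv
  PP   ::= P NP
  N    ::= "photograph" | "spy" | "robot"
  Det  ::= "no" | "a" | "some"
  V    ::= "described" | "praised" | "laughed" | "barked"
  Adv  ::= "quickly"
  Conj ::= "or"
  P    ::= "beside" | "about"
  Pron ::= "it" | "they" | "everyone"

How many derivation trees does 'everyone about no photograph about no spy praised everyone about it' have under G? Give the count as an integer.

Two of the 4 distinct bracketings:
[S [NP [NP [Pron everyone]] [PP [P about] [NP [NP [Det no] [N photograph]] [PP [P about] [NP [Det no] [N spy]]]]]] [VP [V praised] [NP [NP [Pron everyone]] [PP [P about] [NP [Pron it]]]]]]
[S [NP [NP [Pron everyone]] [PP [P about] [NP [NP [Det no] [N photograph]] [PP [P about] [NP [Det no] [N spy]]]]]] [VP [VP [V praised] [NP [Pron everyone]]] [PP [P about] [NP [Pron it]]]]]
The difference turns on whether VP → VP PP is used at the relevant span, versus an alternative expansion of VP.

4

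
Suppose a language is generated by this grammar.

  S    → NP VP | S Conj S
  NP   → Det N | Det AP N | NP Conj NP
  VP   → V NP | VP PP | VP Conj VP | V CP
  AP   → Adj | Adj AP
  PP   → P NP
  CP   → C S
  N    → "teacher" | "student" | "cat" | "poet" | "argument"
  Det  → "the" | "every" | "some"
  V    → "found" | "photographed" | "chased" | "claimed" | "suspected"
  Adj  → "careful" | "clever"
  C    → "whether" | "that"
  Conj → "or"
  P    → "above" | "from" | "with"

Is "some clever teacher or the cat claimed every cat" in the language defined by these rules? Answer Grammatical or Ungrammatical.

Grammatical

[S [NP [NP [Det some] [AP [Adj clever]] [N teacher]] [Conj or] [NP [Det the] [N cat]]] [VP [V claimed] [NP [Det every] [N cat]]]]
The bracketing above is licensed at every node by one of the given productions, with S at the root.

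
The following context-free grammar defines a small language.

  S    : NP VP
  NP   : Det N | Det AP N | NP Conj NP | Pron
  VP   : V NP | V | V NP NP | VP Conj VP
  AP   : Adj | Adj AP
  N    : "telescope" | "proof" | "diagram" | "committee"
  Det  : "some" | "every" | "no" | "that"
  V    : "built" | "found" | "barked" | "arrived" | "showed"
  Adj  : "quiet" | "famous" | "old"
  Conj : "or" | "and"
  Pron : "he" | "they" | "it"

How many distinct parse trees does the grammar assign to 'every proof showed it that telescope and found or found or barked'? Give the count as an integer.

5

Two of the 5 distinct bracketings:
[S [NP [Det every] [N proof]] [VP [VP [V showed] [NP [Pron it]] [NP [Det that] [N telescope]]] [Conj and] [VP [VP [V found]] [Conj or] [VP [VP [V found]] [Conj or] [VP [V barked]]]]]]
[S [NP [Det every] [N proof]] [VP [VP [V showed] [NP [Pron it]] [NP [Det that] [N telescope]]] [Conj and] [VP [VP [VP [V found]] [Conj or] [VP [V found]]] [Conj or] [VP [V barked]]]]]
The trees differ in how a recursive rule is bracketed over the same span.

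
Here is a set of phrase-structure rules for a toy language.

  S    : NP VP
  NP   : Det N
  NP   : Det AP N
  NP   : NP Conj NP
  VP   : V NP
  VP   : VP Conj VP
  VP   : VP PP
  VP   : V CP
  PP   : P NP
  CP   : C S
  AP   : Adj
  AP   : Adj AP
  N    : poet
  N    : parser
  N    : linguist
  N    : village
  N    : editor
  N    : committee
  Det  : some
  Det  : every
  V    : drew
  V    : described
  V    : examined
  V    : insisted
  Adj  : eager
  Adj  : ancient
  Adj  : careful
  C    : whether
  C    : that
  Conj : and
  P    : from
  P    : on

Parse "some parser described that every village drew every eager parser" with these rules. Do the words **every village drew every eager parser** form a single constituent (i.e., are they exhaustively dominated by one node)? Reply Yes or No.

[S [NP [Det some] [N parser]] [VP [V described] [CP [C that] [S [NP [Det every] [N village]] [VP [V drew] [NP [Det every] [AP [Adj eager]] [N parser]]]]]]]
The words 'every village drew every eager parser' are exhaustively dominated by a single S node (built by S → NP VP), so they form a constituent.

Yes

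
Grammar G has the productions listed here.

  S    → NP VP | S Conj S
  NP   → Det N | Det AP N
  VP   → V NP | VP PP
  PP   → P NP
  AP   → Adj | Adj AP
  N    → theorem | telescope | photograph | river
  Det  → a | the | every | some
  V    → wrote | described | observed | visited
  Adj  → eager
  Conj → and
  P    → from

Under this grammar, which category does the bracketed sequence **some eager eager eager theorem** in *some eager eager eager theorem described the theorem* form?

NP

[S [NP [Det some] [AP [Adj eager] [AP [Adj eager] [AP [Adj eager]]]] [N theorem]] [VP [V described] [NP [Det the] [N theorem]]]]
The span 'some eager eager eager theorem' is the NP node built by NP → Det AP N.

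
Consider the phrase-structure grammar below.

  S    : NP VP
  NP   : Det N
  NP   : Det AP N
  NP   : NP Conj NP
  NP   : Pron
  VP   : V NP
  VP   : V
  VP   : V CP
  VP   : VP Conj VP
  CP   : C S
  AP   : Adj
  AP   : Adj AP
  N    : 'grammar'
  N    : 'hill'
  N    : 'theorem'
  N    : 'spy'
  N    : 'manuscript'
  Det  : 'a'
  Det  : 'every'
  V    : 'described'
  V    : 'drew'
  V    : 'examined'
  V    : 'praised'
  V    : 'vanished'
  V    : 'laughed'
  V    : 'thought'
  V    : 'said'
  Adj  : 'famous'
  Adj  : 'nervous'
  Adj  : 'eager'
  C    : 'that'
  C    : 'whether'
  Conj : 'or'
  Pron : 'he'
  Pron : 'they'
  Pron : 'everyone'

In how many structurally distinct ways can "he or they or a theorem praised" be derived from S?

2

The two bracketings:
[S [NP [NP [Pron he]] [Conj or] [NP [NP [Pron they]] [Conj or] [NP [Det a] [N theorem]]]] [VP [V praised]]]
[S [NP [NP [NP [Pron he]] [Conj or] [NP [Pron they]]] [Conj or] [NP [Det a] [N theorem]]] [VP [V praised]]]
The trees differ in how a recursive rule is bracketed over the same span.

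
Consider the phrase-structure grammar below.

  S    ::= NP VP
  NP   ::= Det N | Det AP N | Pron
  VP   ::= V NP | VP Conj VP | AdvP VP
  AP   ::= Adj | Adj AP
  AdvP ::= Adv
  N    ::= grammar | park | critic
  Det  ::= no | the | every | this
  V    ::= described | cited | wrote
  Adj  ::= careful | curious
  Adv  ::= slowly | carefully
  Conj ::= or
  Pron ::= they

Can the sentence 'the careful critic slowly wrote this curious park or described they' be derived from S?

[S [NP [Det the] [AP [Adj careful]] [N critic]] [VP [VP [AdvP [Adv slowly]] [VP [V wrote] [NP [Det this] [AP [Adj curious]] [N park]]]] [Conj or] [VP [V described] [NP [Pron they]]]]]
Each bracket corresponds to one application of a listed rule, so the string is derivable from S.

Grammatical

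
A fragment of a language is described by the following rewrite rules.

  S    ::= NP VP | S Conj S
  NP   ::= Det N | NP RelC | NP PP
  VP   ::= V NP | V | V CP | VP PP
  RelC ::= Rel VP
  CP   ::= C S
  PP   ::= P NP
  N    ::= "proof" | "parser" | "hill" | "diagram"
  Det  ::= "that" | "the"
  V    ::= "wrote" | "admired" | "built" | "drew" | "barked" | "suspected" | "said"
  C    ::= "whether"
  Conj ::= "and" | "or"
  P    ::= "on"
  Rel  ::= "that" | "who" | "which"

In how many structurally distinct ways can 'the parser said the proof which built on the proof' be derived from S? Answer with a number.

3

Two of the 3 distinct bracketings:
[S [NP [Det the] [N parser]] [VP [V said] [NP [NP [Det the] [N proof]] [RelC [Rel which] [VP [VP [V built]] [PP [P on] [NP [Det the] [N proof]]]]]]]]
[S [NP [Det the] [N parser]] [VP [V said] [NP [NP [NP [Det the] [N proof]] [RelC [Rel which] [VP [V built]]]] [PP [P on] [NP [Det the] [N proof]]]]]]
The difference turns on whether NP → NP PP is used at the relevant span, versus an alternative expansion of NP.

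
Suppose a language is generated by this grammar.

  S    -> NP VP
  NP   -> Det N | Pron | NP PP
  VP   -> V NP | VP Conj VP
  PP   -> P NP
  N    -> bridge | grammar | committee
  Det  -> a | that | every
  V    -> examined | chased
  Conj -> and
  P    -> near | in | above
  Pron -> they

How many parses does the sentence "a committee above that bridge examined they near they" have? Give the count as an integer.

[S [NP [NP [Det a] [N committee]] [PP [P above] [NP [Det that] [N bridge]]]] [VP [V examined] [NP [NP [Pron they]] [PP [P near] [NP [Pron they]]]]]]
No rule offers an alternative attachment or grouping for any span, so this is the only derivation.

1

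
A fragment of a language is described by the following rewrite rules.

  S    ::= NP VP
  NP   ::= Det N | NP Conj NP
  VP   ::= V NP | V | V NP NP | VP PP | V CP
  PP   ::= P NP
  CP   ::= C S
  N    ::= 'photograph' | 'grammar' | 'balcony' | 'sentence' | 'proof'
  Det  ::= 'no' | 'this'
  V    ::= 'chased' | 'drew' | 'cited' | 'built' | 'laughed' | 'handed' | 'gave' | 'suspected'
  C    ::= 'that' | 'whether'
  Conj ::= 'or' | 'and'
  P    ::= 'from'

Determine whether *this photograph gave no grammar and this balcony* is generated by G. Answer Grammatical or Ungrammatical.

Grammatical

[S [NP [Det this] [N photograph]] [VP [V gave] [NP [NP [Det no] [N grammar]] [Conj and] [NP [Det this] [N balcony]]]]]
The bracketing above is licensed at every node by one of the given productions, with S at the root.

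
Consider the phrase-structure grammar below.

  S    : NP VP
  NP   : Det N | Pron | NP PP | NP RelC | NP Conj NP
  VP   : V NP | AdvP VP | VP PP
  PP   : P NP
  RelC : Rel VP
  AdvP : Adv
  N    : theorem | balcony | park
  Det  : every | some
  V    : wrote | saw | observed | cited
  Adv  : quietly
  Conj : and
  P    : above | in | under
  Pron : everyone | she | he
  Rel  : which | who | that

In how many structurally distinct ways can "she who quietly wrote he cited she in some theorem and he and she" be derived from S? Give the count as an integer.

Two of the 7 distinct bracketings:
[S [NP [NP [Pron she]] [RelC [Rel who] [VP [AdvP [Adv quietly]] [VP [V wrote] [NP [Pron he]]]]]] [VP [V cited] [NP [NP [Pron she]] [PP [P in] [NP [NP [Det some] [N theorem]] [Conj and] [NP [NP [Pron he]] [Conj and] [NP [Pron she]]]]]]]]
[S [NP [NP [Pron she]] [RelC [Rel who] [VP [AdvP [Adv quietly]] [VP [V wrote] [NP [Pron he]]]]]] [VP [V cited] [NP [NP [Pron she]] [PP [P in] [NP [NP [NP [Det some] [N theorem]] [Conj and] [NP [Pron he]]] [Conj and] [NP [Pron she]]]]]]]
The trees differ in how a recursive rule is bracketed over the same span.

7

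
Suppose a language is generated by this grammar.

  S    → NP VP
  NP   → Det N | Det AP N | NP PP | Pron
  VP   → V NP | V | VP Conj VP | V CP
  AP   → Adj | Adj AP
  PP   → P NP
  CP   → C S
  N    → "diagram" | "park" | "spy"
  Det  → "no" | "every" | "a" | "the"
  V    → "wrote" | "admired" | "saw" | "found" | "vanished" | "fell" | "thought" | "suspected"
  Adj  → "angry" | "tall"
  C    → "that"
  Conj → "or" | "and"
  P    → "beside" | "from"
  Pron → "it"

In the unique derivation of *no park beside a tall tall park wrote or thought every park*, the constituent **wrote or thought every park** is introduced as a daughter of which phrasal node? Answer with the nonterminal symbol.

S

S
  NP
    NP
      Det: no
      N: park
    PP
      P: beside
      NP
        Det: a
        AP
          Adj: tall
          AP
            Adj: tall
        N: park
  VP
    VP
      V: wrote
    Conj: or
    VP
      V: thought
      NP
        Det: every
        N: park
The span 'wrote or thought every park' is the VP node built by VP → VP Conj VP.
Its mother is the S built by S → NP VP.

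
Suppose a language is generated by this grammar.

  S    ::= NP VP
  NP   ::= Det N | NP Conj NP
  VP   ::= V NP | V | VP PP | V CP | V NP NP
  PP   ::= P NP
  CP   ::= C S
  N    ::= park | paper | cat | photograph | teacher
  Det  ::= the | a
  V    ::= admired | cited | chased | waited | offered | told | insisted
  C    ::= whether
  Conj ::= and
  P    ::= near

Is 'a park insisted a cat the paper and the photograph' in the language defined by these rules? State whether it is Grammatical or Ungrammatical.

S
  NP
    Det: a
    N: park
  VP
    V: insisted
    NP
      Det: a
      N: cat
    NP
      NP
        Det: the
        N: paper
      Conj: and
      NP
        Det: the
        N: photograph
The bracketing above is licensed at every node by one of the given productions, with S at the root.

Grammatical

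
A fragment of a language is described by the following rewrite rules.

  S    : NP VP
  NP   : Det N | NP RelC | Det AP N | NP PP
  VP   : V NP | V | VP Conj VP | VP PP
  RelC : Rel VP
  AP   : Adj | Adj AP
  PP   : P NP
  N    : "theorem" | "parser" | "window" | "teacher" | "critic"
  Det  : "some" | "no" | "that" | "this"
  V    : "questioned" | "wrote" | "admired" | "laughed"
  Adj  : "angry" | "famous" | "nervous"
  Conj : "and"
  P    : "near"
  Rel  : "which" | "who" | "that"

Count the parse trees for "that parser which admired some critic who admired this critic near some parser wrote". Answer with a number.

Two of the 8 distinct bracketings:
[S [NP [NP [Det that] [N parser]] [RelC [Rel which] [VP [V admired] [NP [NP [Det some] [N critic]] [RelC [Rel who] [VP [V admired] [NP [NP [Det this] [N critic]] [PP [P near] [NP [Det some] [N parser]]]]]]]]]] [VP [V wrote]]]
[S [NP [NP [Det that] [N parser]] [RelC [Rel which] [VP [V admired] [NP [NP [Det some] [N critic]] [RelC [Rel who] [VP [VP [V admired] [NP [Det this] [N critic]]] [PP [P near] [NP [Det some] [N parser]]]]]]]]] [VP [V wrote]]]
The difference turns on whether NP → NP PP is used at the relevant span, versus an alternative expansion of NP.

8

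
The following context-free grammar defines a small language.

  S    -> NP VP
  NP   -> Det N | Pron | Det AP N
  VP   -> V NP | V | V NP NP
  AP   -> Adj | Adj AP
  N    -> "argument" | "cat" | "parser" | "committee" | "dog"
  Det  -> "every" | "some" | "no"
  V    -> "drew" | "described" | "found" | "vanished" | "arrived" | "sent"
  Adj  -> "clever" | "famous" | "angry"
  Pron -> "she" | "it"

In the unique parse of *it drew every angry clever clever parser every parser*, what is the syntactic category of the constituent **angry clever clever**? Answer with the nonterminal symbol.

AP

[S [NP [Pron it]] [VP [V drew] [NP [Det every] [AP [Adj angry] [AP [Adj clever] [AP [Adj clever]]]] [N parser]] [NP [Det every] [N parser]]]]
The span 'angry clever clever' is the AP node built by AP → Adj AP.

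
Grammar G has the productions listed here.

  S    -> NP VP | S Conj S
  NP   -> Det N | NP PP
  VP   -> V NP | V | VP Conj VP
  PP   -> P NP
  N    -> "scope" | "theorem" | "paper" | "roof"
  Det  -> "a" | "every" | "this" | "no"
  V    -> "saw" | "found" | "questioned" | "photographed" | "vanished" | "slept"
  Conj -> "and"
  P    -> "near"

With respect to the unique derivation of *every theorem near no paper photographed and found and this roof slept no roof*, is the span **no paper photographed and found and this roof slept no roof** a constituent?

No

[S [S [NP [NP [Det every] [N theorem]] [PP [P near] [NP [Det no] [N paper]]]] [VP [VP [V photographed]] [Conj and] [VP [V found]]]] [Conj and] [S [NP [Det this] [N roof]] [VP [V slept] [NP [Det no] [N roof]]]]]
The smallest constituent containing 'no paper photographed and found and this roof slept no roof' is the S spanning 'every theorem near no paper photographed and found and this roof slept no roof'; no single node in the tree dominates exactly the given words.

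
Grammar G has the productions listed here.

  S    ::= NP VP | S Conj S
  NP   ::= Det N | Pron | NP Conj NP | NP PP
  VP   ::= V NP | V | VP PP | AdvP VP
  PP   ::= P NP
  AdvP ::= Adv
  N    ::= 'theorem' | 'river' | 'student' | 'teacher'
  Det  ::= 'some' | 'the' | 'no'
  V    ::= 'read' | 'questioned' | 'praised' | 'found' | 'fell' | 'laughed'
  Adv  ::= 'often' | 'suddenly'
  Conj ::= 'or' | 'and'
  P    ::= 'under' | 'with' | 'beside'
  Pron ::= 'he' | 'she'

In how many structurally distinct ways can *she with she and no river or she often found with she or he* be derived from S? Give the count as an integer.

10

Two of the 10 distinct bracketings:
[S [NP [NP [NP [Pron she]] [PP [P with] [NP [Pron she]]]] [Conj and] [NP [NP [Det no] [N river]] [Conj or] [NP [Pron she]]]] [VP [VP [AdvP [Adv often]] [VP [V found]]] [PP [P with] [NP [NP [Pron she]] [Conj or] [NP [Pron he]]]]]]
[S [NP [NP [NP [Pron she]] [PP [P with] [NP [Pron she]]]] [Conj and] [NP [NP [Det no] [N river]] [Conj or] [NP [Pron she]]]] [VP [AdvP [Adv often]] [VP [VP [V found]] [PP [P with] [NP [NP [Pron she]] [Conj or] [NP [Pron he]]]]]]]
The trees differ in how a recursive rule is bracketed over the same span.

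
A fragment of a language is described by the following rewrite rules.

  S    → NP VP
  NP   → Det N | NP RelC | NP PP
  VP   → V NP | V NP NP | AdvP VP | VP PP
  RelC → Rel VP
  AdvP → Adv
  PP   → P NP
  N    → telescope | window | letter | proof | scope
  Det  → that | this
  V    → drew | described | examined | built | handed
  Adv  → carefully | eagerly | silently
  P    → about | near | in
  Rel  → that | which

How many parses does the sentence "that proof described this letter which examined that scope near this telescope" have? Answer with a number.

Two of the 4 distinct bracketings:
[S [NP [Det that] [N proof]] [VP [V described] [NP [NP [Det this] [N letter]] [RelC [Rel which] [VP [V examined] [NP [NP [Det that] [N scope]] [PP [P near] [NP [Det this] [N telescope]]]]]]]]]
[S [NP [Det that] [N proof]] [VP [V described] [NP [NP [Det this] [N letter]] [RelC [Rel which] [VP [VP [V examined] [NP [Det that] [N scope]]] [PP [P near] [NP [Det this] [N telescope]]]]]]]]
The difference turns on whether NP → NP PP is used at the relevant span, versus an alternative expansion of NP.

4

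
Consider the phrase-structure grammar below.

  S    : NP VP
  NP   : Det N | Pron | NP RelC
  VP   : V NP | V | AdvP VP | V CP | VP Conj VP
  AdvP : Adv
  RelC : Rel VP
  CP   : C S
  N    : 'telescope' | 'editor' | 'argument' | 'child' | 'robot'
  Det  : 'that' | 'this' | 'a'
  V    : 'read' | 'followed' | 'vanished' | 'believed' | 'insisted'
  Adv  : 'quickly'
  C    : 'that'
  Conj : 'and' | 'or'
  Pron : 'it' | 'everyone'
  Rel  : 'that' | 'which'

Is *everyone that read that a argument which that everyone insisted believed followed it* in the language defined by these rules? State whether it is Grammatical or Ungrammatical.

A Rel word can never sit immediately before a C/Det/Rel word in any string this grammar generates, so the substring 'which that' rules out a derivation.

Ungrammatical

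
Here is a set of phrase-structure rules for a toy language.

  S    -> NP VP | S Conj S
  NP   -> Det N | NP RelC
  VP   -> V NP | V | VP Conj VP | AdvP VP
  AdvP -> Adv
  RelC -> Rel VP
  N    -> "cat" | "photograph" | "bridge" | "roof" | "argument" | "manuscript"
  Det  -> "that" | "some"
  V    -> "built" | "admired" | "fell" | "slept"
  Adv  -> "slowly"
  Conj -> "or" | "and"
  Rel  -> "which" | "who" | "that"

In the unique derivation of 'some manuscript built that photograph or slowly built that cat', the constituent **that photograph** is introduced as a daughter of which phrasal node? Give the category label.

S
  NP
    Det: some
    N: manuscript
  VP
    VP
      V: built
      NP
        Det: that
        N: photograph
    Conj: or
    VP
      AdvP
        Adv: slowly
      VP
        V: built
        NP
          Det: that
          N: cat
The span 'that photograph' is the NP node built by NP → Det N.
Its mother is the VP built by VP → V NP.

VP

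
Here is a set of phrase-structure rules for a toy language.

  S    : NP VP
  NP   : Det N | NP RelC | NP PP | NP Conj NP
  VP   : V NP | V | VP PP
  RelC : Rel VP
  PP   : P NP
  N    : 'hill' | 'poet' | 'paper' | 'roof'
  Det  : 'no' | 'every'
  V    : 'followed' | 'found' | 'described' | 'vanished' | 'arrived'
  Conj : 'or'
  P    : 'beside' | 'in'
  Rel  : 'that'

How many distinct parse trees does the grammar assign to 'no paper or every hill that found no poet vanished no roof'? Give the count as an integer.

The two bracketings:
[S [NP [NP [NP [Det no] [N paper]] [Conj or] [NP [Det every] [N hill]]] [RelC [Rel that] [VP [V found] [NP [Det no] [N poet]]]]] [VP [V vanished] [NP [Det no] [N roof]]]]
[S [NP [NP [Det no] [N paper]] [Conj or] [NP [NP [Det every] [N hill]] [RelC [Rel that] [VP [V found] [NP [Det no] [N poet]]]]]] [VP [V vanished] [NP [Det no] [N roof]]]]
The trees differ in how a recursive rule is bracketed over the same span.

2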